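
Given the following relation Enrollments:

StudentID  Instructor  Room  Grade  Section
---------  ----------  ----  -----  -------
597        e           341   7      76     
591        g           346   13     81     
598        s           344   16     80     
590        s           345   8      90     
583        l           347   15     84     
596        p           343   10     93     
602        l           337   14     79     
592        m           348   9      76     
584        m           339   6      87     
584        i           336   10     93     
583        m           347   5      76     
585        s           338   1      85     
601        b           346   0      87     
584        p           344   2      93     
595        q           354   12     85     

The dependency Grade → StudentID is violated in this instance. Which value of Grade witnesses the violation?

Grade=7: 1 row → StudentID = 597 ✓
Grade=13: 1 row → StudentID = 591 ✓
Grade=16: 1 row → StudentID = 598 ✓
Grade=8: 1 row → StudentID = 590 ✓
Grade=15: 1 row → StudentID = 583 ✓
Grade=10: 2 rows → StudentID takes values {596, 584} — violation
Grade=14: 1 row → StudentID = 602 ✓
Grade=9: 1 row → StudentID = 592 ✓
Grade=6: 1 row → StudentID = 584 ✓
Grade=5: 1 row → StudentID = 583 ✓
Grade=1: 1 row → StudentID = 585 ✓
Grade=0: 1 row → StudentID = 601 ✓
Grade=2: 1 row → StudentID = 584 ✓
Grade=12: 1 row → StudentID = 595 ✓
The only Grade value with inconsistent StudentID is Grade=10.

10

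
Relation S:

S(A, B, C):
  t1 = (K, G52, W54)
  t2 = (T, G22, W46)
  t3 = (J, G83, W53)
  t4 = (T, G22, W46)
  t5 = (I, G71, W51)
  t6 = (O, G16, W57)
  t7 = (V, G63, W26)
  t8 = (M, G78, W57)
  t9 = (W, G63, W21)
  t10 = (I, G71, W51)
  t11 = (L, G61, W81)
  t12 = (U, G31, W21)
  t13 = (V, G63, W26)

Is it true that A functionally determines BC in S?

A=K: row 1 → {B,C} = (G52, W54) ✓
A=T: rows 2, 4 → {B,C} = (G22, W46), (G22, W46) ✓
A=J: row 3 → {B,C} = (G83, W53) ✓
A=I: rows 5, 10 → {B,C} = (G71, W51), (G71, W51) ✓
A=O: row 6 → {B,C} = (G16, W57) ✓
A=V: rows 7, 13 → {B,C} = (G63, W26), (G63, W26) ✓
A=M: row 8 → {B,C} = (G78, W57) ✓
A=W: row 9 → {B,C} = (G63, W21) ✓
A=L: row 11 → {B,C} = (G61, W81) ✓
A=U: row 12 → {B,C} = (G31, W21) ✓
Every A value is associated with a single BC value, so A -> BC holds.

Yes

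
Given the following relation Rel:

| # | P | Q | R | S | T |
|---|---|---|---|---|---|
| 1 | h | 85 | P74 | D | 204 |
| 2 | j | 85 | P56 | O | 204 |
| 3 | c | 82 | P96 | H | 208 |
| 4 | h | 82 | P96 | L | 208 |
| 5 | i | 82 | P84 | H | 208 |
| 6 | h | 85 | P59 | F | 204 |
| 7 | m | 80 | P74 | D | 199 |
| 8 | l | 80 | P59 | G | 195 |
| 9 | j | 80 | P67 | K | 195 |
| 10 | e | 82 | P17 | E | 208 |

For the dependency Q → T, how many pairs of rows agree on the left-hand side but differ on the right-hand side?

2

Q=85: all 3 rows agree on T — 0 pairs.
Q=82: all 4 rows agree on T — 0 pairs.
Q=80: violating pairs (7,8), (7,9) — 2 pairs.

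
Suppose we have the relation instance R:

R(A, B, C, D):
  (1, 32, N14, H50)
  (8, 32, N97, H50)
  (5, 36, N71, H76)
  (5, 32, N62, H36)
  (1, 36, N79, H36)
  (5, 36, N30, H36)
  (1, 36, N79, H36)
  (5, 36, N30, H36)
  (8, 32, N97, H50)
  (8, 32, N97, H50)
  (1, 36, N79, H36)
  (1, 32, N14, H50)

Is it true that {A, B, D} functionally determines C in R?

Yes

(A=1, B=32, D=H50): 2 rows → C = N14, N14 ✓
(A=8, B=32, D=H50): 3 rows → C = N97, N97, N97 ✓
(A=5, B=36, D=H76): 1 row → C = N71 ✓
(A=5, B=32, D=H36): 1 row → C = N62 ✓
(A=1, B=36, D=H36): 3 rows → C = N79, N79, N79 ✓
(A=5, B=36, D=H36): 2 rows → C = N30, N30 ✓
Every {A, B, D} value is associated with a single C value, so {A, B, D} -> C holds.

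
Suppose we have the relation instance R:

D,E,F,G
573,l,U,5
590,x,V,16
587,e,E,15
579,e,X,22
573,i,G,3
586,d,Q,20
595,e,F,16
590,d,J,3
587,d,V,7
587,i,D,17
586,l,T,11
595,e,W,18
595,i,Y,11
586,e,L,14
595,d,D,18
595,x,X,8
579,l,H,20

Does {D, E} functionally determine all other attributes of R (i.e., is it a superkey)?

No

Two distinct rows share (D=595, E=e), so {D, E} does not determine every attribute — not a superkey.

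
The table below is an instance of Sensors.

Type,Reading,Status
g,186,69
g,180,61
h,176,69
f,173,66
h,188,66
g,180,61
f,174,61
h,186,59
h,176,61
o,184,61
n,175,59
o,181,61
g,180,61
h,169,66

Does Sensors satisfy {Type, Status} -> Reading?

(Type=g, Status=69): 1 row → Reading = 186 ✓
(Type=g, Status=61): 3 rows → Reading = 180, 180, 180 ✓
(Type=h, Status=69): 1 row → Reading = 176 ✓
(Type=f, Status=66): 1 row → Reading = 173 ✓
(Type=h, Status=66): 2 rows → Reading takes values {188, 169} — violation
(Type=f, Status=61): 1 row → Reading = 174 ✓
(Type=h, Status=59): 1 row → Reading = 186 ✓
(Type=h, Status=61): 1 row → Reading = 176 ✓
(Type=o, Status=61): 2 rows → Reading takes values {184, 181} — violation
(Type=n, Status=59): 1 row → Reading = 175 ✓
Two rows agree on {Type, Status} but differ on Reading, so {Type, Status} -> Reading does not hold.

No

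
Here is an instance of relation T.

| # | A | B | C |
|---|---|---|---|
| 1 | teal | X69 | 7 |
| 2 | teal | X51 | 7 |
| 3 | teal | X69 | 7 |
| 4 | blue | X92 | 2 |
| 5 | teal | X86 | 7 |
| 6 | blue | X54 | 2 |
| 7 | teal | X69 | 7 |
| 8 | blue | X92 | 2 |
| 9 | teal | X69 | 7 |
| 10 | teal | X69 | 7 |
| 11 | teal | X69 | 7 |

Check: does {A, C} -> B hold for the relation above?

No

(A=teal, C=7): rows 1, 2, 3, 5, 7, 9, 10, 11 → B takes values {X69, X51, X86} — violation
(A=blue, C=2): rows 4, 6, 8 → B takes values {X92, X54} — violation
Two rows agree on {A, C} but differ on B, so {A, C} -> B does not hold.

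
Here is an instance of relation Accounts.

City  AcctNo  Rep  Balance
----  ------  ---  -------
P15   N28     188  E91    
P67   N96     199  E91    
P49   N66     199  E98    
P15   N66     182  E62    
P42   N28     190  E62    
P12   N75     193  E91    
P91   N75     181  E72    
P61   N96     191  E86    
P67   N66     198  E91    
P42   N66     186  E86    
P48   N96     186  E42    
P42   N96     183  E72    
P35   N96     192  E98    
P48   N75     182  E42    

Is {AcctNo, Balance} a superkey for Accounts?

Yes

All 14 rows have distinct {AcctNo, Balance} values, so {AcctNo, Balance} → (all attributes) holds and {AcctNo, Balance} is a superkey.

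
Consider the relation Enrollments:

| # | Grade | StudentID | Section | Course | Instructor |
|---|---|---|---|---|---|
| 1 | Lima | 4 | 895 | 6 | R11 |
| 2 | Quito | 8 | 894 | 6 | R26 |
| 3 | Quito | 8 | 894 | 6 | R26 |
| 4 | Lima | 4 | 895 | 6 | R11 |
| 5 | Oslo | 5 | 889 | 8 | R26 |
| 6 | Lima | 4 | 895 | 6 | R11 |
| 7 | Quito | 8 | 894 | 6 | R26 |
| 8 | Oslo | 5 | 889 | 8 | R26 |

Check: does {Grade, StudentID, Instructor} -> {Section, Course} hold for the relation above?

(Grade=Lima, StudentID=4, Instructor=R11): rows 1, 4, 6 → {Section,Course} = (895, 6), (895, 6), (895, 6) ✓
(Grade=Quito, StudentID=8, Instructor=R26): rows 2, 3, 7 → {Section,Course} = (894, 6), (894, 6), (894, 6) ✓
(Grade=Oslo, StudentID=5, Instructor=R26): rows 5, 8 → {Section,Course} = (889, 8), (889, 8) ✓
Every {Grade, StudentID, Instructor} value is associated with a single {Section, Course} value, so {Grade, StudentID, Instructor} -> {Section, Course} holds.

Yes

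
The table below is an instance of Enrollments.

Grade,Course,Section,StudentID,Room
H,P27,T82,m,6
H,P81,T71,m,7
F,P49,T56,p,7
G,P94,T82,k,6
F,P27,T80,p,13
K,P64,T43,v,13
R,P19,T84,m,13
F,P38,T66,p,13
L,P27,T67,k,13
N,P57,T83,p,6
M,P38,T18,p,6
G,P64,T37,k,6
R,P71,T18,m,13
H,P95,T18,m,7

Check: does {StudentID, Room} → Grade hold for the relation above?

No

(StudentID=m, Room=6): 1 row → Grade = H ✓
(StudentID=m, Room=7): 2 rows → Grade = H, H ✓
(StudentID=p, Room=7): 1 row → Grade = F ✓
(StudentID=k, Room=6): 2 rows → Grade = G, G ✓
(StudentID=p, Room=13): 2 rows → Grade = F, F ✓
(StudentID=v, Room=13): 1 row → Grade = K ✓
(StudentID=m, Room=13): 2 rows → Grade = R, R ✓
(StudentID=k, Room=13): 1 row → Grade = L ✓
(StudentID=p, Room=6): 2 rows → Grade takes values {N, M} — violation
Two rows agree on {StudentID, Room} but differ on Grade, so {StudentID, Room} → Grade does not hold.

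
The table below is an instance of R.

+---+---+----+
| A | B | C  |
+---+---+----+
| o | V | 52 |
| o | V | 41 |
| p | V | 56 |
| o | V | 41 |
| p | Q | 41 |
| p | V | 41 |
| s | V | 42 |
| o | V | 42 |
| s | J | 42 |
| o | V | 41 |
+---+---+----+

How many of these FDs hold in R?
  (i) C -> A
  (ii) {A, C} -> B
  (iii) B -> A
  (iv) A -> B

0

(i) C -> A: C=41: 5 rows → A takes values {o, p} — violation; C=42: 3 rows → A takes values {s, o} — violation — fails.
(ii) {A, C} -> B: (A=p, C=41): 2 rows → B takes values {Q, V} — violation; (A=s, C=42): 2 rows → B takes values {V, J} — violation — fails.
(iii) B -> A: B=V: 8 rows → A takes values {o, p, s} — violation — fails.
(iv) A -> B: A=p: 3 rows → B takes values {V, Q} — violation; A=s: 2 rows → B takes values {V, J} — violation — fails.
None of the 4 dependencies hold.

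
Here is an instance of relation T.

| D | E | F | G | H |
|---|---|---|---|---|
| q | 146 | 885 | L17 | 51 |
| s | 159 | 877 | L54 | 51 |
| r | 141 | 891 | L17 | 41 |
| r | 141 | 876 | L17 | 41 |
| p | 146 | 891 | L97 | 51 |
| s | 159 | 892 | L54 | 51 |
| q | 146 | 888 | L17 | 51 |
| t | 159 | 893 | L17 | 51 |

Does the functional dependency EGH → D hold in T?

Yes

(E=146, G=L17, H=51): 2 rows → D = q, q ✓
(E=159, G=L54, H=51): 2 rows → D = s, s ✓
(E=141, G=L17, H=41): 2 rows → D = r, r ✓
(E=146, G=L97, H=51): 1 row → D = p ✓
(E=159, G=L17, H=51): 1 row → D = t ✓
Every EGH value is associated with a single D value, so EGH → D holds.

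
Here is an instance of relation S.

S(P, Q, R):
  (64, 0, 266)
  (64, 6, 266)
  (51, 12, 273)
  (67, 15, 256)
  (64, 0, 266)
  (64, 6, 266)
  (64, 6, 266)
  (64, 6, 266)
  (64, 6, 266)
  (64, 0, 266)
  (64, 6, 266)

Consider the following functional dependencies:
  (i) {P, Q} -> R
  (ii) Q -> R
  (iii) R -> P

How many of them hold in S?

(i) {P, Q} -> R: every LHS value maps to a single RHS value — holds.
(ii) Q -> R: every LHS value maps to a single RHS value — holds.
(iii) R -> P: every LHS value maps to a single RHS value — holds.
3 of the 3 dependencies hold.

3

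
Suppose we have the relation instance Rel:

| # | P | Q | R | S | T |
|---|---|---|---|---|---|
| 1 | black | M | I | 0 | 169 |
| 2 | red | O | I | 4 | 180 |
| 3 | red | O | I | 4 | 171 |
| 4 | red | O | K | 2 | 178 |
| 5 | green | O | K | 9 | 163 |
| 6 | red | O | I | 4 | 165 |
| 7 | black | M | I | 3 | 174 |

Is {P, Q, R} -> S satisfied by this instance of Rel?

(P=black, Q=M, R=I): rows 1, 7 → S takes values {0, 3} — violation
(P=red, Q=O, R=I): rows 2, 3, 6 → S = 4, 4, 4 ✓
(P=red, Q=O, R=K): row 4 → S = 2 ✓
(P=green, Q=O, R=K): row 5 → S = 9 ✓
Two rows agree on {P, Q, R} but differ on S, so {P, Q, R} -> S does not hold.

No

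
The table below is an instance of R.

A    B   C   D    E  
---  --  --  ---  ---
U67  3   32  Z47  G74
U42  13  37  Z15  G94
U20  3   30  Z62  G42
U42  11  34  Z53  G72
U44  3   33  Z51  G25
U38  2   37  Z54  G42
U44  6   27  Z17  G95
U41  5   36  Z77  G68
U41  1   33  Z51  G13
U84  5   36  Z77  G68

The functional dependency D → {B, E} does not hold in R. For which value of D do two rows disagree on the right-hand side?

Z51

D=Z47: 1 row → {B,E} = (3, G74) ✓
D=Z15: 1 row → {B,E} = (13, G94) ✓
D=Z62: 1 row → {B,E} = (3, G42) ✓
D=Z53: 1 row → {B,E} = (11, G72) ✓
D=Z51: 2 rows → {B,E} takes values {(3, G25), (1, G13)} — violation
D=Z54: 1 row → {B,E} = (2, G42) ✓
D=Z17: 1 row → {B,E} = (6, G95) ✓
D=Z77: 2 rows → {B,E} = (5, G68), (5, G68) ✓
The only D value with inconsistent RHS is D=Z51.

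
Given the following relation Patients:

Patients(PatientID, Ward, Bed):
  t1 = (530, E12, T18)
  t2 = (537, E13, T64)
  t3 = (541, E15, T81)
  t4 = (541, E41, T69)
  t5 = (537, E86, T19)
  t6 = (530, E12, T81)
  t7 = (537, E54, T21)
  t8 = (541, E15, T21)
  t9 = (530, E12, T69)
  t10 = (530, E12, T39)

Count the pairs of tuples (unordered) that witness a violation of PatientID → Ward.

PatientID=530: all 4 rows agree on Ward — 0 pairs.
PatientID=537: violating pairs (2,5), (2,7), (5,7) — 3 pairs.
PatientID=541: violating pairs (3,4), (4,8) — 2 pairs.

5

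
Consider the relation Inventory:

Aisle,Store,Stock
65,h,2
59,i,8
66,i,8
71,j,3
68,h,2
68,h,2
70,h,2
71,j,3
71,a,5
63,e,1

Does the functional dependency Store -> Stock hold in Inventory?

Store=h: 4 rows → Stock = 2, 2, 2, 2 ✓
Store=i: 2 rows → Stock = 8, 8 ✓
Store=j: 2 rows → Stock = 3, 3 ✓
Store=a: 1 row → Stock = 5 ✓
Store=e: 1 row → Stock = 1 ✓
Every Store value is associated with a single Stock value, so Store -> Stock holds.

Yes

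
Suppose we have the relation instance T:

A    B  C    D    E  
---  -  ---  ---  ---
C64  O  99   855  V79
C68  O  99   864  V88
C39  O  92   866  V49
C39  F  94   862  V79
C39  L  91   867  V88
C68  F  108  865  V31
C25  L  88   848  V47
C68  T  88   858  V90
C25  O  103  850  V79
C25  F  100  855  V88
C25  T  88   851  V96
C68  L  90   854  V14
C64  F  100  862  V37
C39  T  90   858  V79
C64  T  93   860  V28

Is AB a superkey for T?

All 15 rows have distinct AB values, so AB → (all attributes) holds and AB is a superkey.

Yes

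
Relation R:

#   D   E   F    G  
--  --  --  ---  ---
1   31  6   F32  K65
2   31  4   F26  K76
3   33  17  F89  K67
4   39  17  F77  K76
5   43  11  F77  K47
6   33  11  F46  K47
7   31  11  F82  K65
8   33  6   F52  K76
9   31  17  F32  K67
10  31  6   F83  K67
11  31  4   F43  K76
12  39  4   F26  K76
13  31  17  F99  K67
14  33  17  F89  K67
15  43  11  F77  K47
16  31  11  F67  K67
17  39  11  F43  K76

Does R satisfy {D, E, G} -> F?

No

(D=31, E=6, G=K65): row 1 → F = F32 ✓
(D=31, E=4, G=K76): rows 2, 11 → F takes values {F26, F43} — violation
(D=33, E=17, G=K67): rows 3, 14 → F = F89, F89 ✓
(D=39, E=17, G=K76): row 4 → F = F77 ✓
(D=43, E=11, G=K47): rows 5, 15 → F = F77, F77 ✓
(D=33, E=11, G=K47): row 6 → F = F46 ✓
(D=31, E=11, G=K65): row 7 → F = F82 ✓
(D=33, E=6, G=K76): row 8 → F = F52 ✓
(D=31, E=17, G=K67): rows 9, 13 → F takes values {F32, F99} — violation
(D=31, E=6, G=K67): row 10 → F = F83 ✓
(D=39, E=4, G=K76): row 12 → F = F26 ✓
(D=31, E=11, G=K67): row 16 → F = F67 ✓
(D=39, E=11, G=K76): row 17 → F = F43 ✓
Two rows agree on {D, E, G} but differ on F, so {D, E, G} -> F does not hold.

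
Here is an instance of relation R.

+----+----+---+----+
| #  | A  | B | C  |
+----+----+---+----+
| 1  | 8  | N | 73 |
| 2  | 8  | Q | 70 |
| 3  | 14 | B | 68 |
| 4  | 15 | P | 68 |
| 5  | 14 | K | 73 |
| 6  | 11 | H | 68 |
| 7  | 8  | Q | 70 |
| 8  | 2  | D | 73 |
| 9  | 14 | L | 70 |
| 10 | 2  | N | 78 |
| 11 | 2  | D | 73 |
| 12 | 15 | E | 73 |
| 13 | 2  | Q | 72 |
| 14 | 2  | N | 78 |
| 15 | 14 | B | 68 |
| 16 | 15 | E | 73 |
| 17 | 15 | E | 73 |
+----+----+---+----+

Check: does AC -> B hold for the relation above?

Yes

(A=8, C=73): row 1 → B = N ✓
(A=8, C=70): rows 2, 7 → B = Q, Q ✓
(A=14, C=68): rows 3, 15 → B = B, B ✓
(A=15, C=68): row 4 → B = P ✓
(A=14, C=73): row 5 → B = K ✓
(A=11, C=68): row 6 → B = H ✓
(A=2, C=73): rows 8, 11 → B = D, D ✓
(A=14, C=70): row 9 → B = L ✓
(A=2, C=78): rows 10, 14 → B = N, N ✓
(A=15, C=73): rows 12, 16, 17 → B = E, E, E ✓
(A=2, C=72): row 13 → B = Q ✓
Every AC value is associated with a single B value, so AC -> B holds.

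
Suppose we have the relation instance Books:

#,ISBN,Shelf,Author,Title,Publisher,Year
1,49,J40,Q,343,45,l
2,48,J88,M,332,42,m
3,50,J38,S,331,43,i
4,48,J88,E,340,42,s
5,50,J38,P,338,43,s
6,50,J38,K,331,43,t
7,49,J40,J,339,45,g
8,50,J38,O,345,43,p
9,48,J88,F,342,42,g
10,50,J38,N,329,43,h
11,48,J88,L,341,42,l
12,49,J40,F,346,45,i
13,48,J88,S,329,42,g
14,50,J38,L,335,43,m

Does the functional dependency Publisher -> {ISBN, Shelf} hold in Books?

Publisher=45: rows 1, 7, 12 → {ISBN,Shelf} = (49, J40), (49, J40), (49, J40) ✓
Publisher=42: rows 2, 4, 9, 11, 13 → {ISBN,Shelf} = (48, J88), (48, J88), (48, J88), (48, J88), (48, J88) ✓
Publisher=43: rows 3, 5, 6, 8, 10, 14 → {ISBN,Shelf} = (50, J38), (50, J38), (50, J38), (50, J38), (50, J38), (50, J38) ✓
Every Publisher value is associated with a single {ISBN, Shelf} value, so Publisher -> {ISBN, Shelf} holds.

Yes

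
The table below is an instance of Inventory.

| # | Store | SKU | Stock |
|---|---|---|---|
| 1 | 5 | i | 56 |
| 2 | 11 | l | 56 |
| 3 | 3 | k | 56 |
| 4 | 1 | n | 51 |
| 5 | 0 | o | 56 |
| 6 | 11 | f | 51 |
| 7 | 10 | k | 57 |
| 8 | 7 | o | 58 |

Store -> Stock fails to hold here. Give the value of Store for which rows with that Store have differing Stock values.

Store=5: row 1 → Stock = 56 ✓
Store=11: rows 2, 6 → Stock takes values {56, 51} — violation
Store=3: row 3 → Stock = 56 ✓
Store=1: row 4 → Stock = 51 ✓
Store=0: row 5 → Stock = 56 ✓
Store=10: row 7 → Stock = 57 ✓
Store=7: row 8 → Stock = 58 ✓
The only Store value with inconsistent Stock is Store=11.

11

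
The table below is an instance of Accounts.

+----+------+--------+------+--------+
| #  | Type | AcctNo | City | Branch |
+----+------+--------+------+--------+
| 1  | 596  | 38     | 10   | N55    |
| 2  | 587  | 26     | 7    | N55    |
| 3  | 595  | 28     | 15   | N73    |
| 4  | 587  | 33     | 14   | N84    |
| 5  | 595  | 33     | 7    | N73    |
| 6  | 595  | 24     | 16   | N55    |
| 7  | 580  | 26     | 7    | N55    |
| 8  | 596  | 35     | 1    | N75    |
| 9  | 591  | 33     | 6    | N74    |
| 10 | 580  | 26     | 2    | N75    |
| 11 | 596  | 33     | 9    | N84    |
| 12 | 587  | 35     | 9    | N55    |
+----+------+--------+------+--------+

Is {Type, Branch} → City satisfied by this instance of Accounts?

No

(Type=596, Branch=N55): row 1 → City = 10 ✓
(Type=587, Branch=N55): rows 2, 12 → City takes values {7, 9} — violation
(Type=595, Branch=N73): rows 3, 5 → City takes values {15, 7} — violation
(Type=587, Branch=N84): row 4 → City = 14 ✓
(Type=595, Branch=N55): row 6 → City = 16 ✓
(Type=580, Branch=N55): row 7 → City = 7 ✓
(Type=596, Branch=N75): row 8 → City = 1 ✓
(Type=591, Branch=N74): row 9 → City = 6 ✓
(Type=580, Branch=N75): row 10 → City = 2 ✓
(Type=596, Branch=N84): row 11 → City = 9 ✓
Two rows agree on {Type, Branch} but differ on City, so {Type, Branch} → City does not hold.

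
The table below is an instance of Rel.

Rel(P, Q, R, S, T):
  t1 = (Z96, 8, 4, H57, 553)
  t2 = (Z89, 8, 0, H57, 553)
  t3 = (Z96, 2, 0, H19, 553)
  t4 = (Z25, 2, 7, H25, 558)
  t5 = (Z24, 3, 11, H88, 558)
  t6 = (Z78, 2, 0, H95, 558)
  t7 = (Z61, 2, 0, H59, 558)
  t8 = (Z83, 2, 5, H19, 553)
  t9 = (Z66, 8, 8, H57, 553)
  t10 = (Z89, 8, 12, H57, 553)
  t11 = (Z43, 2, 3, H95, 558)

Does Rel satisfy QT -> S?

No

(Q=8, T=553): rows 1, 2, 9, 10 → S = H57, H57, H57, H57 ✓
(Q=2, T=553): rows 3, 8 → S = H19, H19 ✓
(Q=2, T=558): rows 4, 6, 7, 11 → S takes values {H25, H95, H59} — violation
(Q=3, T=558): row 5 → S = H88 ✓
Two rows agree on QT but differ on S, so QT -> S does not hold.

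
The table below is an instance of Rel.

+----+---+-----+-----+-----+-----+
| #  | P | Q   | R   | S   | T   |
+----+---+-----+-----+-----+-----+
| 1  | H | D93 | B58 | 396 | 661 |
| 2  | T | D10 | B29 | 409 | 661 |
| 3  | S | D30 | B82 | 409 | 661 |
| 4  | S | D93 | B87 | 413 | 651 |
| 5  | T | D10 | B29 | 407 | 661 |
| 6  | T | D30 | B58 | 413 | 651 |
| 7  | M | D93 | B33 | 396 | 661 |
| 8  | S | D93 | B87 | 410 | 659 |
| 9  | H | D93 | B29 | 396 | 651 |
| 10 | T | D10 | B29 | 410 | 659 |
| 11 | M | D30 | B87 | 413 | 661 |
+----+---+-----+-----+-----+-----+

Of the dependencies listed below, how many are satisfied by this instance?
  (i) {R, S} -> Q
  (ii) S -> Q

0

(i) {R, S} -> Q: (R=B87, S=413): rows 4, 11 → Q takes values {D93, D30} — violation — fails.
(ii) S -> Q: S=409: rows 2, 3 → Q takes values {D10, D30} — violation; S=413: rows 4, 6, 11 → Q takes values {D93, D30} — violation; S=410: rows 8, 10 → Q takes values {D93, D10} — violation — fails.
None of the 2 dependencies hold.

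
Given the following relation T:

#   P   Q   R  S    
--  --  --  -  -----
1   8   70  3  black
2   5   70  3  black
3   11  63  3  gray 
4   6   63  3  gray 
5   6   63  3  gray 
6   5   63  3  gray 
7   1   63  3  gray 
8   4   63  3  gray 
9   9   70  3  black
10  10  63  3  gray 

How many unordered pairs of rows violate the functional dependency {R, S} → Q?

(R=3, S=black): all 3 rows agree on Q — 0 pairs.
(R=3, S=gray): all 7 rows agree on Q — 0 pairs.

0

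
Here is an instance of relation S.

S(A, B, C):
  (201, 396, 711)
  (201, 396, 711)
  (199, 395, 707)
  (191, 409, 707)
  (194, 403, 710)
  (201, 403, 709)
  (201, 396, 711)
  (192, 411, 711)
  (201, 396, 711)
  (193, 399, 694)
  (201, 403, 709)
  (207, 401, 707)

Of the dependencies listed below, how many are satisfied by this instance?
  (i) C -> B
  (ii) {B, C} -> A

1

(i) C -> B: C=711: 5 rows → B takes values {396, 411} — violation; C=707: 3 rows → B takes values {395, 409, 401} — violation — fails.
(ii) {B, C} -> A: every LHS value maps to a single RHS value — holds.
1 of the 2 dependencies holds.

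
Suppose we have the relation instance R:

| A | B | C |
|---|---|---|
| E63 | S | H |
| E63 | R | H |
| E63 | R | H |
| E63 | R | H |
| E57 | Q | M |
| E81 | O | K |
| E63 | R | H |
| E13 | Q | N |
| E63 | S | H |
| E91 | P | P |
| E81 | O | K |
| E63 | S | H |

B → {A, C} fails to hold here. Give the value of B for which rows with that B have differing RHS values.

B=S: 3 rows → {A,C} = (E63, H), (E63, H), (E63, H) ✓
B=R: 4 rows → {A,C} = (E63, H), (E63, H), (E63, H), (E63, H) ✓
B=Q: 2 rows → {A,C} takes values {(E57, M), (E13, N)} — violation
B=O: 2 rows → {A,C} = (E81, K), (E81, K) ✓
B=P: 1 row → {A,C} = (E91, P) ✓
The only B value with inconsistent RHS is B=Q.

Q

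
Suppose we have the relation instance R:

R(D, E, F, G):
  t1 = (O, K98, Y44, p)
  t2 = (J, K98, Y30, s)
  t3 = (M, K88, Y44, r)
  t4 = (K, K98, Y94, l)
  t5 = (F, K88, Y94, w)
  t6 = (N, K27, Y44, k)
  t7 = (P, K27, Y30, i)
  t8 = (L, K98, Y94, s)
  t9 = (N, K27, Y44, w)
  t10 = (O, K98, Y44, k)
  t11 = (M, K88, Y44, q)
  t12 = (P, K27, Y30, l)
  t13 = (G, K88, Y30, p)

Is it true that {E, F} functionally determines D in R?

No

(E=K98, F=Y44): rows 1, 10 → D = O, O ✓
(E=K98, F=Y30): row 2 → D = J ✓
(E=K88, F=Y44): rows 3, 11 → D = M, M ✓
(E=K98, F=Y94): rows 4, 8 → D takes values {K, L} — violation
(E=K88, F=Y94): row 5 → D = F ✓
(E=K27, F=Y44): rows 6, 9 → D = N, N ✓
(E=K27, F=Y30): rows 7, 12 → D = P, P ✓
(E=K88, F=Y30): row 13 → D = G ✓
Two rows agree on {E, F} but differ on D, so {E, F} -> D does not hold.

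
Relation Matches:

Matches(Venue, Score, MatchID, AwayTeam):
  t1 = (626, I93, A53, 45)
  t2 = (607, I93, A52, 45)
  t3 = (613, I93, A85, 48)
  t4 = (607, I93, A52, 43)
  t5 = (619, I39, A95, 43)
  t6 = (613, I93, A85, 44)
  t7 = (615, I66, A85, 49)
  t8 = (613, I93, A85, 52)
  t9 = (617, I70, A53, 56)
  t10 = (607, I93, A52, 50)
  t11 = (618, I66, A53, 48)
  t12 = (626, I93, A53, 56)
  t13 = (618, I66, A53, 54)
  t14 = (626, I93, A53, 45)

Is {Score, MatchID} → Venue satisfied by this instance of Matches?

Yes

(Score=I93, MatchID=A53): rows 1, 12, 14 → Venue = 626, 626, 626 ✓
(Score=I93, MatchID=A52): rows 2, 4, 10 → Venue = 607, 607, 607 ✓
(Score=I93, MatchID=A85): rows 3, 6, 8 → Venue = 613, 613, 613 ✓
(Score=I39, MatchID=A95): row 5 → Venue = 619 ✓
(Score=I66, MatchID=A85): row 7 → Venue = 615 ✓
(Score=I70, MatchID=A53): row 9 → Venue = 617 ✓
(Score=I66, MatchID=A53): rows 11, 13 → Venue = 618, 618 ✓
Every {Score, MatchID} value is associated with a single Venue value, so {Score, MatchID} → Venue holds.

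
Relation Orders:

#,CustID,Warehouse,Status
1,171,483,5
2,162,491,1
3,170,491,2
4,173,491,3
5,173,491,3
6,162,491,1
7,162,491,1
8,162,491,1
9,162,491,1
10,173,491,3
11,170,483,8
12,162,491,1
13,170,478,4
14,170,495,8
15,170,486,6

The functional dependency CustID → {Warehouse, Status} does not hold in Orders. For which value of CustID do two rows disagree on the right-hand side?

170

CustID=171: row 1 → {Warehouse,Status} = (483, 5) ✓
CustID=162: rows 2, 6, 7, 8, 9, 12 → {Warehouse,Status} = (491, 1), (491, 1), (491, 1), (491, 1), (491, 1), (491, 1) ✓
CustID=170: rows 3, 11, 13, 14, 15 → {Warehouse,Status} takes values {(491, 2), (483, 8), (478, 4), (495, 8), (486, 6)} — violation
CustID=173: rows 4, 5, 10 → {Warehouse,Status} = (491, 3), (491, 3), (491, 3) ✓
The only CustID value with inconsistent RHS is CustID=170.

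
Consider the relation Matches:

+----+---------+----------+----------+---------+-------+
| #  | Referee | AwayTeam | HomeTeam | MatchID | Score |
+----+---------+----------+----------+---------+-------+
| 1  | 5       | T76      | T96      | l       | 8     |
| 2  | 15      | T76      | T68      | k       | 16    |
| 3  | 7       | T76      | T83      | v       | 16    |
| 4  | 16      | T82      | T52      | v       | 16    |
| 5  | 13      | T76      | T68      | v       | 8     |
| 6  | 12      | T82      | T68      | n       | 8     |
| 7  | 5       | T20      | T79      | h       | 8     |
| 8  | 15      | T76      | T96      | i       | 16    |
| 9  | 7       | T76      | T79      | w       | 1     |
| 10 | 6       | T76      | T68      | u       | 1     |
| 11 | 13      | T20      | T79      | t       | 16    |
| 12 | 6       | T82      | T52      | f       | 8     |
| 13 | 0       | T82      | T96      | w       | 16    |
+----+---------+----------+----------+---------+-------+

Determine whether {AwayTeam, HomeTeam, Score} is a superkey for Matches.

All 13 rows have distinct {AwayTeam, HomeTeam, Score} values, so {AwayTeam, HomeTeam, Score} → (all attributes) holds and {AwayTeam, HomeTeam, Score} is a superkey.

Yes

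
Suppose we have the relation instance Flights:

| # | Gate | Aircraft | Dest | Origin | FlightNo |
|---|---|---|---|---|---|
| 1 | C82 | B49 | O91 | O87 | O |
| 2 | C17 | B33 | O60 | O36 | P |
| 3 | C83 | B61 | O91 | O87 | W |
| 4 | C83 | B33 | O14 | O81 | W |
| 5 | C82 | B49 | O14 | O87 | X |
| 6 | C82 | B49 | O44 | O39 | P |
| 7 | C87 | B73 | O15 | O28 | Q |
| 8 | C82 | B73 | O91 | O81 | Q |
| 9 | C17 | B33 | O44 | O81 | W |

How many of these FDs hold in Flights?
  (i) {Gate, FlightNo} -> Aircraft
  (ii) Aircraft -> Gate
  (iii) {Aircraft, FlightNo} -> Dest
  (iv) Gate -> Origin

(i) {Gate, FlightNo} -> Aircraft: (Gate=C83, FlightNo=W): rows 3, 4 → Aircraft takes values {B61, B33} — violation — fails.
(ii) Aircraft -> Gate: Aircraft=B33: rows 2, 4, 9 → Gate takes values {C17, C83} — violation; Aircraft=B73: rows 7, 8 → Gate takes values {C87, C82} — violation — fails.
(iii) {Aircraft, FlightNo} -> Dest: (Aircraft=B33, FlightNo=W): rows 4, 9 → Dest takes values {O14, O44} — violation; (Aircraft=B73, FlightNo=Q): rows 7, 8 → Dest takes values {O15, O91} — violation — fails.
(iv) Gate -> Origin: Gate=C82: rows 1, 5, 6, 8 → Origin takes values {O87, O39, O81} — violation; Gate=C17: rows 2, 9 → Origin takes values {O36, O81} — violation; Gate=C83: rows 3, 4 → Origin takes values {O87, O81} — violation — fails.
None of the 4 dependencies hold.

0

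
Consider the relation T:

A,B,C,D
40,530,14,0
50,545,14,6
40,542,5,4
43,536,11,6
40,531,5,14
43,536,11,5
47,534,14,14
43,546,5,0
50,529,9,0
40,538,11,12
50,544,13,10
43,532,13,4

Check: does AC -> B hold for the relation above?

(A=40, C=14): 1 row → B = 530 ✓
(A=50, C=14): 1 row → B = 545 ✓
(A=40, C=5): 2 rows → B takes values {542, 531} — violation
(A=43, C=11): 2 rows → B = 536, 536 ✓
(A=47, C=14): 1 row → B = 534 ✓
(A=43, C=5): 1 row → B = 546 ✓
(A=50, C=9): 1 row → B = 529 ✓
(A=40, C=11): 1 row → B = 538 ✓
(A=50, C=13): 1 row → B = 544 ✓
(A=43, C=13): 1 row → B = 532 ✓
Two rows agree on AC but differ on B, so AC -> B does not hold.

No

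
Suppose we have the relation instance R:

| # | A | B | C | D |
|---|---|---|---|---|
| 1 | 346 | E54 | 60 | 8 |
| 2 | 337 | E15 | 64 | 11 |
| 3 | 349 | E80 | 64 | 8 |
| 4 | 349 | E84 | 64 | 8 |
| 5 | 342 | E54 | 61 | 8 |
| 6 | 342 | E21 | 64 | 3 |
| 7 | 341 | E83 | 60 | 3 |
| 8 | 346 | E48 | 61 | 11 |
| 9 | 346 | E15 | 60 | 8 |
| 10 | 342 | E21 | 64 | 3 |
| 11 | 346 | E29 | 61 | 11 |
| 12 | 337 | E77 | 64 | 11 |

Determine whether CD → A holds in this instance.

Yes

(C=60, D=8): rows 1, 9 → A = 346, 346 ✓
(C=64, D=11): rows 2, 12 → A = 337, 337 ✓
(C=64, D=8): rows 3, 4 → A = 349, 349 ✓
(C=61, D=8): row 5 → A = 342 ✓
(C=64, D=3): rows 6, 10 → A = 342, 342 ✓
(C=60, D=3): row 7 → A = 341 ✓
(C=61, D=11): rows 8, 11 → A = 346, 346 ✓
Every CD value is associated with a single A value, so CD → A holds.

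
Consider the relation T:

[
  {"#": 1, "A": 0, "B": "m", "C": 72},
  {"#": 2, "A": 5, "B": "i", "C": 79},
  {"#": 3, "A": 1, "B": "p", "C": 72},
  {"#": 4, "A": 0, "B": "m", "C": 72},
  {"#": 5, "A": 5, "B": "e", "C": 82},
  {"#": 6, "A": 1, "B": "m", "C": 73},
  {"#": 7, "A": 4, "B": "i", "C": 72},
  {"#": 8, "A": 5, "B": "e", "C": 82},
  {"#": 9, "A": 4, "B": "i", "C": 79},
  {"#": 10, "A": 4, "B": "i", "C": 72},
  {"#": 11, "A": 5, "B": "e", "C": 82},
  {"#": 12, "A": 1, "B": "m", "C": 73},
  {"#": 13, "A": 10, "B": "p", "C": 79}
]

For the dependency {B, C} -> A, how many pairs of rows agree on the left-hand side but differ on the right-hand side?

(B=m, C=72): all 2 rows agree on A — 0 pairs.
(B=i, C=79): violating pairs (2,9) — 1 pair.
(B=e, C=82): all 3 rows agree on A — 0 pairs.
(B=m, C=73): all 2 rows agree on A — 0 pairs.
(B=i, C=72): all 2 rows agree on A — 0 pairs.

1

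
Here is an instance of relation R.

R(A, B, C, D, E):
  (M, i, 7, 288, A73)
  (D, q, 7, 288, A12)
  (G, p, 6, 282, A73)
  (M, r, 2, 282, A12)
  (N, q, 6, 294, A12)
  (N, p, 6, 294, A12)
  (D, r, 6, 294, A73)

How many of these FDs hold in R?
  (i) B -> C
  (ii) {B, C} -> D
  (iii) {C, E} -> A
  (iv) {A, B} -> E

1

(i) B -> C: B=q: 2 rows → C takes values {7, 6} — violation; B=r: 2 rows → C takes values {2, 6} — violation — fails.
(ii) {B, C} -> D: (B=p, C=6): 2 rows → D takes values {282, 294} — violation — fails.
(iii) {C, E} -> A: (C=6, E=A73): 2 rows → A takes values {G, D} — violation — fails.
(iv) {A, B} -> E: every LHS value maps to a single RHS value — holds.
1 of the 4 dependencies holds.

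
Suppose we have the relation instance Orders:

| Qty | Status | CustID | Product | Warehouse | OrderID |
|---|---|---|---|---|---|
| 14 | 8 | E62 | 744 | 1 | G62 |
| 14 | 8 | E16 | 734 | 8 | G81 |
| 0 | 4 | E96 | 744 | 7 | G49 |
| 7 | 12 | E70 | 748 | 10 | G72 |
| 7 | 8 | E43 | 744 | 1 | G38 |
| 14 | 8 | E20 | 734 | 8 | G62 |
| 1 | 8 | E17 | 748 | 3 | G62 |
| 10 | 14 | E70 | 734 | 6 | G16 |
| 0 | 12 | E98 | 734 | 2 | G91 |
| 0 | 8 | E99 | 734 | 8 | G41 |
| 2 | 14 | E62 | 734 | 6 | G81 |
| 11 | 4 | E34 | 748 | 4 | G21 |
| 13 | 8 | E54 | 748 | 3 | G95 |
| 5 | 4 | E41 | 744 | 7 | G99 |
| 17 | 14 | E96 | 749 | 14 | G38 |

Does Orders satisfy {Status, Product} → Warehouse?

Yes

(Status=8, Product=744): 2 rows → Warehouse = 1, 1 ✓
(Status=8, Product=734): 3 rows → Warehouse = 8, 8, 8 ✓
(Status=4, Product=744): 2 rows → Warehouse = 7, 7 ✓
(Status=12, Product=748): 1 row → Warehouse = 10 ✓
(Status=8, Product=748): 2 rows → Warehouse = 3, 3 ✓
(Status=14, Product=734): 2 rows → Warehouse = 6, 6 ✓
(Status=12, Product=734): 1 row → Warehouse = 2 ✓
(Status=4, Product=748): 1 row → Warehouse = 4 ✓
(Status=14, Product=749): 1 row → Warehouse = 14 ✓
Every {Status, Product} value is associated with a single Warehouse value, so {Status, Product} → Warehouse holds.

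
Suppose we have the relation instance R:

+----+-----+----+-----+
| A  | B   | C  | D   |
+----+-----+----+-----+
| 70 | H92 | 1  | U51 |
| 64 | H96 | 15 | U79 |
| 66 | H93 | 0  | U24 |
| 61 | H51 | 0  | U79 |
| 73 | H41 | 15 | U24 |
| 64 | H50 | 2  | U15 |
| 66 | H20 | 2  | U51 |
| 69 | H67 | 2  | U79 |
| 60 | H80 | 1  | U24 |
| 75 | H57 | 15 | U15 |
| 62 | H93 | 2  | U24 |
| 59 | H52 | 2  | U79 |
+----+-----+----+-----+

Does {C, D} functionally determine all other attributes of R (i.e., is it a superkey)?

Two distinct rows share (C=2, D=U79), so {C, D} does not determine every attribute — not a superkey.

No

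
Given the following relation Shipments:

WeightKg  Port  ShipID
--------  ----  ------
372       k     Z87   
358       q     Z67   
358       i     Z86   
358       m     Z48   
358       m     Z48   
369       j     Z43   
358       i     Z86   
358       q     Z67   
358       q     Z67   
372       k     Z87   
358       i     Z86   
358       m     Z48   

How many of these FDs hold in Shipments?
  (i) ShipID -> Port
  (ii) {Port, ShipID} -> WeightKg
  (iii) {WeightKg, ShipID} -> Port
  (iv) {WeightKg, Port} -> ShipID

4

(i) ShipID -> Port: every LHS value maps to a single RHS value — holds.
(ii) {Port, ShipID} -> WeightKg: every LHS value maps to a single RHS value — holds.
(iii) {WeightKg, ShipID} -> Port: every LHS value maps to a single RHS value — holds.
(iv) {WeightKg, Port} -> ShipID: every LHS value maps to a single RHS value — holds.
4 of the 4 dependencies hold.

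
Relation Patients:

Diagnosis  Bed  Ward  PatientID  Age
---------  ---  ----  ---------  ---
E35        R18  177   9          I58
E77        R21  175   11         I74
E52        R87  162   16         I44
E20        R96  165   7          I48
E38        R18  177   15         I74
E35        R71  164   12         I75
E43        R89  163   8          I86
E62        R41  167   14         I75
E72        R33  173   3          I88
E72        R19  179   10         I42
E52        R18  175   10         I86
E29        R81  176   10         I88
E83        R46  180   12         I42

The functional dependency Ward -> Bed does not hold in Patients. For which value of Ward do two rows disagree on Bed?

175

Ward=177: 2 rows → Bed = R18, R18 ✓
Ward=175: 2 rows → Bed takes values {R21, R18} — violation
Ward=162: 1 row → Bed = R87 ✓
Ward=165: 1 row → Bed = R96 ✓
Ward=164: 1 row → Bed = R71 ✓
Ward=163: 1 row → Bed = R89 ✓
Ward=167: 1 row → Bed = R41 ✓
Ward=173: 1 row → Bed = R33 ✓
Ward=179: 1 row → Bed = R19 ✓
Ward=176: 1 row → Bed = R81 ✓
Ward=180: 1 row → Bed = R46 ✓
The only Ward value with inconsistent Bed is Ward=175.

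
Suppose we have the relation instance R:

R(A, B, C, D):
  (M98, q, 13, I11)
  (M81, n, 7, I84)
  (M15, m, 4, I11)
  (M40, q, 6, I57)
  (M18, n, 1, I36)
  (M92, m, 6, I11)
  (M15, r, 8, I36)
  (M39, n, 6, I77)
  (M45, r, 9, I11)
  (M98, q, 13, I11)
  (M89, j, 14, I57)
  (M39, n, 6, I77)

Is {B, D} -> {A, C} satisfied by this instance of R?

(B=q, D=I11): 2 rows → {A,C} = (M98, 13), (M98, 13) ✓
(B=n, D=I84): 1 row → {A,C} = (M81, 7) ✓
(B=m, D=I11): 2 rows → {A,C} takes values {(M15, 4), (M92, 6)} — violation
(B=q, D=I57): 1 row → {A,C} = (M40, 6) ✓
(B=n, D=I36): 1 row → {A,C} = (M18, 1) ✓
(B=r, D=I36): 1 row → {A,C} = (M15, 8) ✓
(B=n, D=I77): 2 rows → {A,C} = (M39, 6), (M39, 6) ✓
(B=r, D=I11): 1 row → {A,C} = (M45, 9) ✓
(B=j, D=I57): 1 row → {A,C} = (M89, 14) ✓
Two rows agree on {B, D} but differ on {A, C}, so {B, D} -> {A, C} does not hold.

No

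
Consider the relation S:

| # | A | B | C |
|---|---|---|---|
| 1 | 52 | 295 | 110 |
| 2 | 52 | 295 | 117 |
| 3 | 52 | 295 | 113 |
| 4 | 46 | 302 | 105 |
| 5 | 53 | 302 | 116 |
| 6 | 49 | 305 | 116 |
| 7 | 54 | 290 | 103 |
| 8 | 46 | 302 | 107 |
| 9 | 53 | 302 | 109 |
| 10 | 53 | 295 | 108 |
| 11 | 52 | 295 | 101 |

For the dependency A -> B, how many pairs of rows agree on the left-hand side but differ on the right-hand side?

2

A=52: all 4 rows agree on B — 0 pairs.
A=46: all 2 rows agree on B — 0 pairs.
A=53: violating pairs (5,10), (9,10) — 2 pairs.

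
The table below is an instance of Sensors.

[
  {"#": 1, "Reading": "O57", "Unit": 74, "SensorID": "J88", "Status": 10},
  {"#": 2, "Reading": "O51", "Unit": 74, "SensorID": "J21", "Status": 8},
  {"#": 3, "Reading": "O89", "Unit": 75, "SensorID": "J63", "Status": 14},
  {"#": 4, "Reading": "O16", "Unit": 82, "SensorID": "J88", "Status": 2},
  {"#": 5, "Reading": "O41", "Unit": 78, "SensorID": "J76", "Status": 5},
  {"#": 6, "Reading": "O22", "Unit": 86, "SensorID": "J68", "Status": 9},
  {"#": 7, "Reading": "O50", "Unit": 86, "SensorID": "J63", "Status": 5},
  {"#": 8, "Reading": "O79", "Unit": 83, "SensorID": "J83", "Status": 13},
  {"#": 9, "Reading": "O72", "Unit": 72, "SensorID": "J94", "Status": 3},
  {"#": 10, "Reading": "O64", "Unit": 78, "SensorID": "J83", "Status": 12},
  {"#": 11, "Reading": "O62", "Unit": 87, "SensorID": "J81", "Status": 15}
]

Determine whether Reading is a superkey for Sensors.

All 11 rows have distinct Reading values, so Reading → (all attributes) holds and Reading is a superkey.

Yes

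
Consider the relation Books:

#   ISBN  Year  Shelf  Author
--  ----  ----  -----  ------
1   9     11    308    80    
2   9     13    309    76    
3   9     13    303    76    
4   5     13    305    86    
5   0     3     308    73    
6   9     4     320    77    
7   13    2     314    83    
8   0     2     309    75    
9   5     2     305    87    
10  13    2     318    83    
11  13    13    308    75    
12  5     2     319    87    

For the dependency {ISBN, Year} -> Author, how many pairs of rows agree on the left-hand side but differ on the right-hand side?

0

(ISBN=9, Year=13): all 2 rows agree on Author — 0 pairs.
(ISBN=13, Year=2): all 2 rows agree on Author — 0 pairs.
(ISBN=5, Year=2): all 2 rows agree on Author — 0 pairs.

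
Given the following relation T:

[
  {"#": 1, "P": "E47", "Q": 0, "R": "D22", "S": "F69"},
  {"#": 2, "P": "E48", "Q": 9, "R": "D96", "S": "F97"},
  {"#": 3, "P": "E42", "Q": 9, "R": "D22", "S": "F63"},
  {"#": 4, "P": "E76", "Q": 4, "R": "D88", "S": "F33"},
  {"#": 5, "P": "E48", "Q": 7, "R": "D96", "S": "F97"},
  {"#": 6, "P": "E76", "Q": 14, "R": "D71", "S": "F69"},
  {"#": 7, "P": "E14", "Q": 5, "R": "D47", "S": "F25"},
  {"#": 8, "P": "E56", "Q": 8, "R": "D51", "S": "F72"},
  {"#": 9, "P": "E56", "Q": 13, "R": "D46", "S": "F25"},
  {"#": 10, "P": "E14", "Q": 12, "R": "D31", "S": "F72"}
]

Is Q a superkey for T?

No

Rows 2 and 3 have the same Q value Q=9 but are distinct tuples, so Q does not determine every attribute — not a superkey.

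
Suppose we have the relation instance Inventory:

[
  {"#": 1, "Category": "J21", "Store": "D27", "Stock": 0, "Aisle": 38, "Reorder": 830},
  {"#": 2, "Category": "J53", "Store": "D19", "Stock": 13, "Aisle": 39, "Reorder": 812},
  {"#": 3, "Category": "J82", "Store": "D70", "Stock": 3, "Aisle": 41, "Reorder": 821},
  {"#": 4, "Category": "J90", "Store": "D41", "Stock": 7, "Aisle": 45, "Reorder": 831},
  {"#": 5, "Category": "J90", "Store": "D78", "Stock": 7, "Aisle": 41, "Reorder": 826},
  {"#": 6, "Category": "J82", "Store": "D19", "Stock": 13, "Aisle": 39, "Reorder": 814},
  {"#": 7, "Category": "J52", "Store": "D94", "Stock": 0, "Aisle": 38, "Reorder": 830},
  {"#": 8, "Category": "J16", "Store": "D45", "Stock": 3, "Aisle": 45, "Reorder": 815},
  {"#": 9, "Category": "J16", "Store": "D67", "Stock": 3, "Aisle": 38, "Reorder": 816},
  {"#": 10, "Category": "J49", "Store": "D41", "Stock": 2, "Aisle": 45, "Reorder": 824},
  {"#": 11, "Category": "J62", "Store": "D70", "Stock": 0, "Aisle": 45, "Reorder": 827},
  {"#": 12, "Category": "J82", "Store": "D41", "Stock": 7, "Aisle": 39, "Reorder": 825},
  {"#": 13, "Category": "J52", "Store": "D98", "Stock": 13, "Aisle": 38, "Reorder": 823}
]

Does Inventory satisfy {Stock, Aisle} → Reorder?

No

(Stock=0, Aisle=38): rows 1, 7 → Reorder = 830, 830 ✓
(Stock=13, Aisle=39): rows 2, 6 → Reorder takes values {812, 814} — violation
(Stock=3, Aisle=41): row 3 → Reorder = 821 ✓
(Stock=7, Aisle=45): row 4 → Reorder = 831 ✓
(Stock=7, Aisle=41): row 5 → Reorder = 826 ✓
(Stock=3, Aisle=45): row 8 → Reorder = 815 ✓
(Stock=3, Aisle=38): row 9 → Reorder = 816 ✓
(Stock=2, Aisle=45): row 10 → Reorder = 824 ✓
(Stock=0, Aisle=45): row 11 → Reorder = 827 ✓
(Stock=7, Aisle=39): row 12 → Reorder = 825 ✓
(Stock=13, Aisle=38): row 13 → Reorder = 823 ✓
Two rows agree on {Stock, Aisle} but differ on Reorder, so {Stock, Aisle} → Reorder does not hold.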